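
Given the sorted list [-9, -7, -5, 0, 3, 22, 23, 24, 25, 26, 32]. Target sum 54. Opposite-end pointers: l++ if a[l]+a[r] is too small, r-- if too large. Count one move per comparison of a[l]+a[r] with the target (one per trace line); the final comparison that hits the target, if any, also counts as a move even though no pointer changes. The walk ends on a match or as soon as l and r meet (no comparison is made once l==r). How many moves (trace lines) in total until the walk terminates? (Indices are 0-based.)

6 moves

l=0 r=10: -9+32=23 <54, l++
l=1 r=10: -7+32=25 <54, l++
l=2 r=10: -5+32=27 <54, l++
l=3 r=10: 0+32=32 <54, l++
l=4 r=10: 3+32=35 <54, l++
l=5 r=10: 22+32=54, found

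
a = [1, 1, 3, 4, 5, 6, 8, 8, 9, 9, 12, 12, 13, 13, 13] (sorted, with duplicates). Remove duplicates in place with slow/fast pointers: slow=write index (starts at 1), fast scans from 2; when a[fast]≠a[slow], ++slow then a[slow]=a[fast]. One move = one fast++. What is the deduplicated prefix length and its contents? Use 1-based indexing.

length 9; prefix = [1, 3, 4, 5, 6, 8, 9, 12, 13]

(s=1,f=2) a[fast]=1=a[slow] dup → fast++
(s=1,f=3) a[fast]=3≠a[slow]=1 write a[2]=3 → slow++,fast++
(s=2,f=4) a[fast]=4≠a[slow]=3 write a[3]=4 → slow++,fast++
(s=3,f=5) a[fast]=5≠a[slow]=4 write a[4]=5 → slow++,fast++
(s=4,f=6) a[fast]=6≠a[slow]=5 write a[5]=6 → slow++,fast++
(s=5,f=7) a[fast]=8≠a[slow]=6 write a[6]=8 → slow++,fast++
(s=6,f=8) a[fast]=8=a[slow] dup → fast++
(s=6,f=9) a[fast]=9≠a[slow]=8 write a[7]=9 → slow++,fast++
(s=7,f=10) a[fast]=9=a[slow] dup → fast++
(s=7,f=11) a[fast]=12≠a[slow]=9 write a[8]=12 → slow++,fast++
(s=8,f=12) a[fast]=12=a[slow] dup → fast++
(s=8,f=13) a[fast]=13≠a[slow]=12 write a[9]=13 → slow++,fast++
(s=9,f=14) a[fast]=13=a[slow] dup → fast++
(s=9,f=15) a[fast]=13=a[slow] dup → fast++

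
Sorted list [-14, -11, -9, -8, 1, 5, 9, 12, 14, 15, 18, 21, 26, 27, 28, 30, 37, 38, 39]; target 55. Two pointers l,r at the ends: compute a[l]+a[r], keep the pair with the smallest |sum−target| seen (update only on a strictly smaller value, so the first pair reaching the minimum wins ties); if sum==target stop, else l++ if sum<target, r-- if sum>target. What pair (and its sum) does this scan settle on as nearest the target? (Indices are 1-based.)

pair (18, 37) with sum 55 (|Δ|=0)

[1,19] -14+39=25 d=30 * → l++
[2,19] -11+39=28 d=27 * → l++
[3,19] -9+39=30 d=25 * → l++
[4,19] -8+39=31 d=24 * → l++
[5,19] 1+39=40 d=15 * → l++
[6,19] 5+39=44 d=11 * → l++
[7,19] 9+39=48 d=7 * → l++
[8,19] 12+39=51 d=4 * → l++
[9,19] 14+39=53 d=2 * → l++
[10,19] 15+39=54 d=1 * → l++
[11,19] 18+39=57 d=2 → r--
[11,18] 18+38=56 d=1 → r--
[11,17] 18+37=55 d=0 * → stop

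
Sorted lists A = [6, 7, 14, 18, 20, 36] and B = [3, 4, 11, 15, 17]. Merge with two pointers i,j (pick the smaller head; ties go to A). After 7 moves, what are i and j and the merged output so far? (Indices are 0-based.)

i=3, j=4, merged so far=[3, 4, 6, 7, 11, 14, 15]

[i=0,j=0] A[i]=6>B[j]=3 take 3 → j++
[i=0,j=1] A[i]=6>B[j]=4 take 4 → j++
[i=0,j=2] A[i]=6<=B[j]=11 take 6 → i++
[i=1,j=2] A[i]=7<=B[j]=11 take 7 → i++
[i=2,j=2] A[i]=14>B[j]=11 take 11 → j++
[i=2,j=3] A[i]=14<=B[j]=15 take 14 → i++
[i=3,j=3] A[i]=18>B[j]=15 take 15 → j++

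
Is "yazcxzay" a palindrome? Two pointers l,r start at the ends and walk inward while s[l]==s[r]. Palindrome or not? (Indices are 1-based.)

l=1 r=8: 'y'=='y', l++,r--
l=2 r=7: 'a'=='a', l++,r--
l=3 r=6: 'z'=='z', l++,r--
l=4 r=5: 'c'!='x', stop

not a palindrome (mismatch at 4,5)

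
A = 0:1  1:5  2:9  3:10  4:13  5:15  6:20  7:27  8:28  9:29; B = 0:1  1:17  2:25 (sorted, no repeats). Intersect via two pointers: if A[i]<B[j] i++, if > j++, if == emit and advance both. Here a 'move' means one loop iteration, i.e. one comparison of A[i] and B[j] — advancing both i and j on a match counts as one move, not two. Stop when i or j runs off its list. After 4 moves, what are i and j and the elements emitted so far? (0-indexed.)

i=0 j=0: 1==1 emit, i++,j++
i=1 j=1: 5<17, i++
i=2 j=1: 9<17, i++
i=3 j=1: 10<17, i++

i=4, j=1, emitted=[1]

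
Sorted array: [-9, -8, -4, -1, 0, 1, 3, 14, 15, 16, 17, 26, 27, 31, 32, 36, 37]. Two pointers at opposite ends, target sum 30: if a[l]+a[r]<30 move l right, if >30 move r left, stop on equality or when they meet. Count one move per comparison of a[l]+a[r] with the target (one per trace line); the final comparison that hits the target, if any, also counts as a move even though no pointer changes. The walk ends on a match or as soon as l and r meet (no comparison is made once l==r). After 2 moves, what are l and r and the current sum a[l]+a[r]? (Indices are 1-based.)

l=3, r=17, sum=33

l=1 r=17: -9+37=28 <30, l++
l=2 r=17: -8+37=29 <30, l++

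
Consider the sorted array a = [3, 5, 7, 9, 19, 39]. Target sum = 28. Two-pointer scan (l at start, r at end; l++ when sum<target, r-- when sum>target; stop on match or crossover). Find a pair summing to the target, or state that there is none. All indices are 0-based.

(9, 19)

[0,5] 3+39=42 >28 → r--
[0,4] 3+19=22 <28 → l++
[1,4] 5+19=24 <28 → l++
[2,4] 7+19=26 <28 → l++
[3,4] 9+19=28 → found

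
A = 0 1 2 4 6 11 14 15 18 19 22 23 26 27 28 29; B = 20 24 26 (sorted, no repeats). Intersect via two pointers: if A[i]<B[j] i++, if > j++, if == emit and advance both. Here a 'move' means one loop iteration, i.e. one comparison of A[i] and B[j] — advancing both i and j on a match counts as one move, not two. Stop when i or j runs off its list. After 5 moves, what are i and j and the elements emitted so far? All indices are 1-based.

i=6, j=1, emitted=[]

[i=1,j=1] 0<20 → i++
[i=2,j=1] 1<20 → i++
[i=3,j=1] 2<20 → i++
[i=4,j=1] 4<20 → i++
[i=5,j=1] 6<20 → i++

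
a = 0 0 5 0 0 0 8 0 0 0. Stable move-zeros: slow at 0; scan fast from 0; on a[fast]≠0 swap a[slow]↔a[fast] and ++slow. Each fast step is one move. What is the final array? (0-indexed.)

[5, 8, 0, 0, 0, 0, 0, 0, 0, 0]

slow=0 fast=0: a[fast]=0, fast++
slow=0 fast=1: a[fast]=0, fast++
slow=0 fast=2: a[fast]=5≠0 swap→a[0]=5, slow++,fast++
slow=1 fast=3: a[fast]=0, fast++
slow=1 fast=4: a[fast]=0, fast++
slow=1 fast=5: a[fast]=0, fast++
slow=1 fast=6: a[fast]=8≠0 swap→a[1]=8, slow++,fast++
slow=2 fast=7: a[fast]=0, fast++
slow=2 fast=8: a[fast]=0, fast++
slow=2 fast=9: a[fast]=0, fast++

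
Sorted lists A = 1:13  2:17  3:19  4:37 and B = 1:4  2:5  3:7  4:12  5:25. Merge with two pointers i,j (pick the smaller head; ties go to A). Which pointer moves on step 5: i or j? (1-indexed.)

i

i=1 j=1: A[i]=13>B[j]=4 take 4, j++
i=1 j=2: A[i]=13>B[j]=5 take 5, j++
i=1 j=3: A[i]=13>B[j]=7 take 7, j++
i=1 j=4: A[i]=13>B[j]=12 take 12, j++
i=1 j=5: A[i]=13<=B[j]=25 take 13, i++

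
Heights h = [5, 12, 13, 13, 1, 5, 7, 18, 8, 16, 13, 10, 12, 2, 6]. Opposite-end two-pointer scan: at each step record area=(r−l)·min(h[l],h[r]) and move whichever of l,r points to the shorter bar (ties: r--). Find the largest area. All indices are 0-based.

l=0 r=14: min(5,6)*14=70 best=70 *, l++
l=1 r=14: min(12,6)*13=78 best=78 *, r--
l=1 r=13: min(12,2)*12=24 best=78, r--
l=1 r=12: min(12,12)*11=132 best=132 *, r--
l=1 r=11: min(12,10)*10=100 best=132, r--
l=1 r=10: min(12,13)*9=108 best=132, l++
l=2 r=10: min(13,13)*8=104 best=132, r--
l=2 r=9: min(13,16)*7=91 best=132, l++
l=3 r=9: min(13,16)*6=78 best=132, l++
l=4 r=9: min(1,16)*5=5 best=132, l++
l=5 r=9: min(5,16)*4=20 best=132, l++
l=6 r=9: min(7,16)*3=21 best=132, l++
l=7 r=9: min(18,16)*2=32 best=132, r--
l=7 r=8: min(18,8)*1=8 best=132, r--

max area = 132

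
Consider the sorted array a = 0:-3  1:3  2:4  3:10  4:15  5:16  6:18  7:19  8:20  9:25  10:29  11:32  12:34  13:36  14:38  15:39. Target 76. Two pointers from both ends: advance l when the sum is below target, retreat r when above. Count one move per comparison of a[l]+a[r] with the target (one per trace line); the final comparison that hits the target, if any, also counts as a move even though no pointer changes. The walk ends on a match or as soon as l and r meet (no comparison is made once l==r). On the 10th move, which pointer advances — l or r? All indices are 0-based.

l

[0,15] -3+39=36 <76 → l++
[1,15] 3+39=42 <76 → l++
[2,15] 4+39=43 <76 → l++
[3,15] 10+39=49 <76 → l++
[4,15] 15+39=54 <76 → l++
[5,15] 16+39=55 <76 → l++
[6,15] 18+39=57 <76 → l++
[7,15] 19+39=58 <76 → l++
[8,15] 20+39=59 <76 → l++
[9,15] 25+39=64 <76 → l++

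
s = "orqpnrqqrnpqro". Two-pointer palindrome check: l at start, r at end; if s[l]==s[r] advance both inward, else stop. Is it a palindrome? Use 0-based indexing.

l=0 r=13: 'o'=='o', l++,r--
l=1 r=12: 'r'=='r', l++,r--
l=2 r=11: 'q'=='q', l++,r--
l=3 r=10: 'p'=='p', l++,r--
l=4 r=9: 'n'=='n', l++,r--
l=5 r=8: 'r'=='r', l++,r--
l=6 r=7: 'q'=='q', l++,r--

palindrome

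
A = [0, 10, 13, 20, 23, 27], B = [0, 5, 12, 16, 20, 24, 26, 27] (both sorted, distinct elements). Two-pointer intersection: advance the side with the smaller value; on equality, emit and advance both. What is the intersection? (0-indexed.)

intersection = [0, 20, 27]

[i=0,j=0] 0==0 emit → i++,j++
[i=1,j=1] 10>5 → j++
[i=1,j=2] 10<12 → i++
[i=2,j=2] 13>12 → j++
[i=2,j=3] 13<16 → i++
[i=3,j=3] 20>16 → j++
[i=3,j=4] 20==20 emit → i++,j++
[i=4,j=5] 23<24 → i++
[i=5,j=5] 27>24 → j++
[i=5,j=6] 27>26 → j++
[i=5,j=7] 27==27 emit → i++,j++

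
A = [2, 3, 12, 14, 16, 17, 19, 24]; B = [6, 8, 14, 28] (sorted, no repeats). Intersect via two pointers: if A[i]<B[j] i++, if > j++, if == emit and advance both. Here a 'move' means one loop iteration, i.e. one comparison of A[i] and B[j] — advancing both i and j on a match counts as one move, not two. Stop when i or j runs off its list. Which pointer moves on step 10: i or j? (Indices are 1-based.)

i

[i=1,j=1] 2<6 → i++
[i=2,j=1] 3<6 → i++
[i=3,j=1] 12>6 → j++
[i=3,j=2] 12>8 → j++
[i=3,j=3] 12<14 → i++
[i=4,j=3] 14==14 emit → i++,j++
[i=5,j=4] 16<28 → i++
[i=6,j=4] 17<28 → i++
[i=7,j=4] 19<28 → i++
[i=8,j=4] 24<28 → i++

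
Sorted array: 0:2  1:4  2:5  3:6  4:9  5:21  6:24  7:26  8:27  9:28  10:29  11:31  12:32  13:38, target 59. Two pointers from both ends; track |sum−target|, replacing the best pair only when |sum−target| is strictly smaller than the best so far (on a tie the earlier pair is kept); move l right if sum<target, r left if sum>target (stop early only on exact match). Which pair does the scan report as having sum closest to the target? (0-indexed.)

[0,13] 2+38=40 d=19 * → l++
[1,13] 4+38=42 d=17 * → l++
[2,13] 5+38=43 d=16 * → l++
[3,13] 6+38=44 d=15 * → l++
[4,13] 9+38=47 d=12 * → l++
[5,13] 21+38=59 d=0 * → stop

pair (21, 38) with sum 59 (|Δ|=0)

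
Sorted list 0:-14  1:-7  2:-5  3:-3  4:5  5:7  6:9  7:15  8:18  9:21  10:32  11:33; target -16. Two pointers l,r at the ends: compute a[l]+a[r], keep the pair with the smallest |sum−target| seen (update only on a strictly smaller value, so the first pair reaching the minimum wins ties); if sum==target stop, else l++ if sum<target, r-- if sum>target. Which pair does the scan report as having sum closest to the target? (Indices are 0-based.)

pair (-14, -3) with sum -17 (|Δ|=1)

[0,11] -14+33=19 d=35 * → r--
[0,10] -14+32=18 d=34 * → r--
[0,9] -14+21=7 d=23 * → r--
[0,8] -14+18=4 d=20 * → r--
[0,7] -14+15=1 d=17 * → r--
[0,6] -14+9=-5 d=11 * → r--
[0,5] -14+7=-7 d=9 * → r--
[0,4] -14+5=-9 d=7 * → r--
[0,3] -14+-3=-17 d=1 * → l++
[1,3] -7+-3=-10 d=6 → r--
[1,2] -7+-5=-12 d=4 → r--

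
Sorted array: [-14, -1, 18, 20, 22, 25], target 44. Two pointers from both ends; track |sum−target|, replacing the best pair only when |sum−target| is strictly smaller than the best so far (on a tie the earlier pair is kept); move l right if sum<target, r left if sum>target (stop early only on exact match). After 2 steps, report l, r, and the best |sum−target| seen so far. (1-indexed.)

l=1 r=6: -14+25=11 d=33 *, l++
l=2 r=6: -1+25=24 d=20 *, l++

l=3, r=6, best |Δ|=20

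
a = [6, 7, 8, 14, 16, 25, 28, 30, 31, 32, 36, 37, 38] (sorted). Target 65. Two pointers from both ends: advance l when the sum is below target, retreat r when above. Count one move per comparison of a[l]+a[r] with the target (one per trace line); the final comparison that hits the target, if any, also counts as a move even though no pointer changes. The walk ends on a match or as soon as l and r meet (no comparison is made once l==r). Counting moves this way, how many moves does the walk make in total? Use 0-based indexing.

8 moves

[0,12] 6+38=44 <65 → l++
[1,12] 7+38=45 <65 → l++
[2,12] 8+38=46 <65 → l++
[3,12] 14+38=52 <65 → l++
[4,12] 16+38=54 <65 → l++
[5,12] 25+38=63 <65 → l++
[6,12] 28+38=66 >65 → r--
[6,11] 28+37=65 → found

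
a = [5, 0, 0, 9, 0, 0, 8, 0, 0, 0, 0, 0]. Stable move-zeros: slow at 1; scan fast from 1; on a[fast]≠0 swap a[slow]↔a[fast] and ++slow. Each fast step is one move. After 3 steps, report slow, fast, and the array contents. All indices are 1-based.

(s=1,f=1) a[fast]=5≠0 swap→a[1]=5 → slow++,fast++
(s=2,f=2) a[fast]=0 → fast++
(s=2,f=3) a[fast]=0 → fast++

slow=2, fast=4, a=[5, 0, 0, 9, 0, 0, 8, 0, 0, 0, 0, 0]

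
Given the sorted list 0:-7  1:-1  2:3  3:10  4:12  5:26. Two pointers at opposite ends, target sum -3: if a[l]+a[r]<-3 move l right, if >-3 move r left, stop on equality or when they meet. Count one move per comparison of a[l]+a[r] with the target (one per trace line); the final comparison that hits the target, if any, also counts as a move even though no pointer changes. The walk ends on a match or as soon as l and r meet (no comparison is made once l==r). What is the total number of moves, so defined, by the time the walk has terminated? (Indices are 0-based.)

5 moves

l=0 r=5: -7+26=19 >-3, r--
l=0 r=4: -7+12=5 >-3, r--
l=0 r=3: -7+10=3 >-3, r--
l=0 r=2: -7+3=-4 <-3, l++
l=1 r=2: -1+3=2 >-3, r--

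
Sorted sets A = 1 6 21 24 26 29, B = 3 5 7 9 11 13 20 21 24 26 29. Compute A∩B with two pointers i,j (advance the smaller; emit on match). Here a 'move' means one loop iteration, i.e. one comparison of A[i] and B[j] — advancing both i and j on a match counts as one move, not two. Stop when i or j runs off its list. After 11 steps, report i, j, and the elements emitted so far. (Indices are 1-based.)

i=5, j=10, emitted=[21, 24]

[i=1,j=1] 1<3 → i++
[i=2,j=1] 6>3 → j++
[i=2,j=2] 6>5 → j++
[i=2,j=3] 6<7 → i++
[i=3,j=3] 21>7 → j++
[i=3,j=4] 21>9 → j++
[i=3,j=5] 21>11 → j++
[i=3,j=6] 21>13 → j++
[i=3,j=7] 21>20 → j++
[i=3,j=8] 21==21 emit → i++,j++
[i=4,j=9] 24==24 emit → i++,j++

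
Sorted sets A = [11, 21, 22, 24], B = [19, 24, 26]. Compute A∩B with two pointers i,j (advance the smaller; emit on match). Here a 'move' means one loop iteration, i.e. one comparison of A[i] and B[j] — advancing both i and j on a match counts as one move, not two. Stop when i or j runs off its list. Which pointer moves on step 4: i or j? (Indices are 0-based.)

i=0 j=0: 11<19, i++
i=1 j=0: 21>19, j++
i=1 j=1: 21<24, i++
i=2 j=1: 22<24, i++

i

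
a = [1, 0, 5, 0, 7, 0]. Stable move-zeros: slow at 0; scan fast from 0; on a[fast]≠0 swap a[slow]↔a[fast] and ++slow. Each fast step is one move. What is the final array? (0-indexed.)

[1, 5, 7, 0, 0, 0]

(s=0,f=0) a[fast]=1≠0 swap→a[0]=1 → slow++,fast++
(s=1,f=1) a[fast]=0 → fast++
(s=1,f=2) a[fast]=5≠0 swap→a[1]=5 → slow++,fast++
(s=2,f=3) a[fast]=0 → fast++
(s=2,f=4) a[fast]=7≠0 swap→a[2]=7 → slow++,fast++
(s=3,f=5) a[fast]=0 → fast++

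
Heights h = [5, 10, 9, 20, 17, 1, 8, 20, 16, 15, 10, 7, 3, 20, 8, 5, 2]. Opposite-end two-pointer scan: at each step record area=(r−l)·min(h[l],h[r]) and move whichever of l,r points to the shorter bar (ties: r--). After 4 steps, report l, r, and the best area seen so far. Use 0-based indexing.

[0,16] min(5,2)*16=32 best=32 * → r--
[0,15] min(5,5)*15=75 best=75 * → r--
[0,14] min(5,8)*14=70 best=75 → l++
[1,14] min(10,8)*13=104 best=104 * → r--

l=1, r=13, best area=104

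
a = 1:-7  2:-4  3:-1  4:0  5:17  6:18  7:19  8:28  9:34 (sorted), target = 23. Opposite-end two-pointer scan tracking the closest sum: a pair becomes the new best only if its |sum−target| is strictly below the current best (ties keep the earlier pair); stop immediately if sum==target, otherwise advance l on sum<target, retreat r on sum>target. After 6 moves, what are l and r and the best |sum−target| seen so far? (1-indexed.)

l=5, r=7, best |Δ|=1

[1,9] -7+34=27 d=4 * → r--
[1,8] -7+28=21 d=2 * → l++
[2,8] -4+28=24 d=1 * → r--
[2,7] -4+19=15 d=8 → l++
[3,7] -1+19=18 d=5 → l++
[4,7] 0+19=19 d=4 → l++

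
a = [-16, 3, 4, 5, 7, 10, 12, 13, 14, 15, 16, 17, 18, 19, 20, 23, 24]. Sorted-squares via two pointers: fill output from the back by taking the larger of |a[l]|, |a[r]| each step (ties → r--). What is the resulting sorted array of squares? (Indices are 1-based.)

[1,17] |-16|<=|24| out[17]=576 → r--
[1,16] |-16|<=|23| out[16]=529 → r--
[1,15] |-16|<=|20| out[15]=400 → r--
[1,14] |-16|<=|19| out[14]=361 → r--
[1,13] |-16|<=|18| out[13]=324 → r--
[1,12] |-16|<=|17| out[12]=289 → r--
[1,11] |-16|<=|16| out[11]=256 → r--
[1,10] |-16|>|15| out[10]=256 → l++
[2,10] |3|<=|15| out[9]=225 → r--
[2,9] |3|<=|14| out[8]=196 → r--
[2,8] |3|<=|13| out[7]=169 → r--
[2,7] |3|<=|12| out[6]=144 → r--
[2,6] |3|<=|10| out[5]=100 → r--
[2,5] |3|<=|7| out[4]=49 → r--
[2,4] |3|<=|5| out[3]=25 → r--
[2,3] |3|<=|4| out[2]=16 → r--
[2,2] |3|<=|3| out[1]=9 → r--

[9, 16, 25, 49, 100, 144, 169, 196, 225, 256, 256, 289, 324, 361, 400, 529, 576]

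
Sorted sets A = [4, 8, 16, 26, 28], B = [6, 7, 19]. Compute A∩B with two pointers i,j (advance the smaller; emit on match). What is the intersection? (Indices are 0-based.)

i=0 j=0: 4<6, i++
i=1 j=0: 8>6, j++
i=1 j=1: 8>7, j++
i=1 j=2: 8<19, i++
i=2 j=2: 16<19, i++
i=3 j=2: 26>19, j++

intersection = []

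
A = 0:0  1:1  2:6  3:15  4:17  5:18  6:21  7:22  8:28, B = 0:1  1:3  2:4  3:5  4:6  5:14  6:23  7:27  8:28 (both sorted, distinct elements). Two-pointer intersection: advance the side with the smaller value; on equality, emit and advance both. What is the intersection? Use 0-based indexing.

i=0 j=0: 0<1, i++
i=1 j=0: 1==1 emit, i++,j++
i=2 j=1: 6>3, j++
i=2 j=2: 6>4, j++
i=2 j=3: 6>5, j++
i=2 j=4: 6==6 emit, i++,j++
i=3 j=5: 15>14, j++
i=3 j=6: 15<23, i++
i=4 j=6: 17<23, i++
i=5 j=6: 18<23, i++
i=6 j=6: 21<23, i++
i=7 j=6: 22<23, i++
i=8 j=6: 28>23, j++
i=8 j=7: 28>27, j++
i=8 j=8: 28==28 emit, i++,j++

intersection = [1, 6, 28]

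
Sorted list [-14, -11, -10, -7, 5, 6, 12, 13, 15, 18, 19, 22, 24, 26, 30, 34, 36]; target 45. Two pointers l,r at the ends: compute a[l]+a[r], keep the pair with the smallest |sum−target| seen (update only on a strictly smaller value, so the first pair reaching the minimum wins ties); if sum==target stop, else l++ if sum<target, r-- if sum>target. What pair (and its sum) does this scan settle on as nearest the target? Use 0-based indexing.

pair (15, 30) with sum 45 (|Δ|=0)

l=0 r=16: -14+36=22 d=23 *, l++
l=1 r=16: -11+36=25 d=20 *, l++
l=2 r=16: -10+36=26 d=19 *, l++
l=3 r=16: -7+36=29 d=16 *, l++
l=4 r=16: 5+36=41 d=4 *, l++
l=5 r=16: 6+36=42 d=3 *, l++
l=6 r=16: 12+36=48 d=3, r--
l=6 r=15: 12+34=46 d=1 *, r--
l=6 r=14: 12+30=42 d=3, l++
l=7 r=14: 13+30=43 d=2, l++
l=8 r=14: 15+30=45 d=0 *, stop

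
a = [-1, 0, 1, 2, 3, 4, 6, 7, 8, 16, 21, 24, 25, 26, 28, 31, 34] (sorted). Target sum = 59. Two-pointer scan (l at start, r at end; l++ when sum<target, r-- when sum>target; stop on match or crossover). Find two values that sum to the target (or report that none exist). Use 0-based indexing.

[0,16] -1+34=33 <59 → l++
[1,16] 0+34=34 <59 → l++
[2,16] 1+34=35 <59 → l++
[3,16] 2+34=36 <59 → l++
[4,16] 3+34=37 <59 → l++
[5,16] 4+34=38 <59 → l++
[6,16] 6+34=40 <59 → l++
[7,16] 7+34=41 <59 → l++
[8,16] 8+34=42 <59 → l++
[9,16] 16+34=50 <59 → l++
[10,16] 21+34=55 <59 → l++
[11,16] 24+34=58 <59 → l++
[12,16] 25+34=59 → found

(25, 34)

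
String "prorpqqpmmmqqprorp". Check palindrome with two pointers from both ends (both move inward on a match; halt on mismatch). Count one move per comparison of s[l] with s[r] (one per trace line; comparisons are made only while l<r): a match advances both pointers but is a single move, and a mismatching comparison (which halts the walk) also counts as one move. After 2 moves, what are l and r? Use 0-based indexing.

l=2, r=15

[0,17] 'p'=='p' → l++,r--
[1,16] 'r'=='r' → l++,r--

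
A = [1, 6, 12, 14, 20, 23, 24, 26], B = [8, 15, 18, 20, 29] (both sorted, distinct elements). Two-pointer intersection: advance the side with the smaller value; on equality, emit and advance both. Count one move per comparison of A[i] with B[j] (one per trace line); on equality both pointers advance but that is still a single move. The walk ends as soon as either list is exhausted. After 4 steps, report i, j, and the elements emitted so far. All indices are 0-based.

[i=0,j=0] 1<8 → i++
[i=1,j=0] 6<8 → i++
[i=2,j=0] 12>8 → j++
[i=2,j=1] 12<15 → i++

i=3, j=1, emitted=[]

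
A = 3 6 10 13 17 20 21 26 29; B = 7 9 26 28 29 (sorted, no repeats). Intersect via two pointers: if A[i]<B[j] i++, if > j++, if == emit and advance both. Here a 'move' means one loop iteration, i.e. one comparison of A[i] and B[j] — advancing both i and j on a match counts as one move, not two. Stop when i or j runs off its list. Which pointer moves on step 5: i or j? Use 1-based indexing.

i=1 j=1: 3<7, i++
i=2 j=1: 6<7, i++
i=3 j=1: 10>7, j++
i=3 j=2: 10>9, j++
i=3 j=3: 10<26, i++

i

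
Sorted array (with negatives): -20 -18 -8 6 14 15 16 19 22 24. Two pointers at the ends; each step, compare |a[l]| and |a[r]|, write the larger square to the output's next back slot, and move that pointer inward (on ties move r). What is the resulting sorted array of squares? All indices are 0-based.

l=0 r=9: |-20|<=|24| out[9]=576, r--
l=0 r=8: |-20|<=|22| out[8]=484, r--
l=0 r=7: |-20|>|19| out[7]=400, l++
l=1 r=7: |-18|<=|19| out[6]=361, r--
l=1 r=6: |-18|>|16| out[5]=324, l++
l=2 r=6: |-8|<=|16| out[4]=256, r--
l=2 r=5: |-8|<=|15| out[3]=225, r--
l=2 r=4: |-8|<=|14| out[2]=196, r--
l=2 r=3: |-8|>|6| out[1]=64, l++
l=3 r=3: |6|<=|6| out[0]=36, r--

[36, 64, 196, 225, 256, 324, 361, 400, 484, 576]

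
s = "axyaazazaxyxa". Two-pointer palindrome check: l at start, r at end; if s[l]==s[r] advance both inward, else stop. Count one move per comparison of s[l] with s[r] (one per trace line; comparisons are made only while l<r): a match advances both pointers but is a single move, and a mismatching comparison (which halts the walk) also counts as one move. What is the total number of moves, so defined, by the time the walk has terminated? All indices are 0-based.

[0,12] 'a'=='a' → l++,r--
[1,11] 'x'=='x' → l++,r--
[2,10] 'y'=='y' → l++,r--
[3,9] 'a'!='x' → stop

4 moves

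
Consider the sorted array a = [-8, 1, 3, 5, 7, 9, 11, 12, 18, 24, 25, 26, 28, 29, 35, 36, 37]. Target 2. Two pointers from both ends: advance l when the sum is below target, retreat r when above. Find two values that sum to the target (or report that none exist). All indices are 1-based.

no pair

l=1 r=17: -8+37=29 >2, r--
l=1 r=16: -8+36=28 >2, r--
l=1 r=15: -8+35=27 >2, r--
l=1 r=14: -8+29=21 >2, r--
l=1 r=13: -8+28=20 >2, r--
l=1 r=12: -8+26=18 >2, r--
l=1 r=11: -8+25=17 >2, r--
l=1 r=10: -8+24=16 >2, r--
l=1 r=9: -8+18=10 >2, r--
l=1 r=8: -8+12=4 >2, r--
l=1 r=7: -8+11=3 >2, r--
l=1 r=6: -8+9=1 <2, l++
l=2 r=6: 1+9=10 >2, r--
l=2 r=5: 1+7=8 >2, r--
l=2 r=4: 1+5=6 >2, r--
l=2 r=3: 1+3=4 >2, r--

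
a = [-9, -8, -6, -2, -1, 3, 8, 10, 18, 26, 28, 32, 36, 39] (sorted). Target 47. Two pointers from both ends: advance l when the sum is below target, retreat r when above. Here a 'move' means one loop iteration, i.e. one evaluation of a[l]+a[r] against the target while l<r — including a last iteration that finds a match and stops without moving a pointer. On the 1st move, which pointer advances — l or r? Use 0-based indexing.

l

[0,13] -9+39=30 <47 → l++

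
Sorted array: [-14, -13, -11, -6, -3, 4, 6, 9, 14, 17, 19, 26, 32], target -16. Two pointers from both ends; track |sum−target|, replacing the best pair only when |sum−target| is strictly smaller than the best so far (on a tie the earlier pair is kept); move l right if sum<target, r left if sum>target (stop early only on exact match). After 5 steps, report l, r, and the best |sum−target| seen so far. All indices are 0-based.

[0,12] -14+32=18 d=34 * → r--
[0,11] -14+26=12 d=28 * → r--
[0,10] -14+19=5 d=21 * → r--
[0,9] -14+17=3 d=19 * → r--
[0,8] -14+14=0 d=16 * → r--

l=0, r=7, best |Δ|=16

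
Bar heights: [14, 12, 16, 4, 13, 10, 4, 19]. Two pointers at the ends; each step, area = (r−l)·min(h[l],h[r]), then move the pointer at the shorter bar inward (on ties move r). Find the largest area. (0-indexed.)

max area = 98

[0,7] min(14,19)*7=98 best=98 * → l++
[1,7] min(12,19)*6=72 best=98 → l++
[2,7] min(16,19)*5=80 best=98 → l++
[3,7] min(4,19)*4=16 best=98 → l++
[4,7] min(13,19)*3=39 best=98 → l++
[5,7] min(10,19)*2=20 best=98 → l++
[6,7] min(4,19)*1=4 best=98 → l++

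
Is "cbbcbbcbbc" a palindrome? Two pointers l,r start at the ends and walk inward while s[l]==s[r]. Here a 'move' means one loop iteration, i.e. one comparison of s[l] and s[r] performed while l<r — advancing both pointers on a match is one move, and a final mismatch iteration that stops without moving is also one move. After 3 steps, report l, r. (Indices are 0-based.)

l=0 r=9: 'c'=='c', l++,r--
l=1 r=8: 'b'=='b', l++,r--
l=2 r=7: 'b'=='b', l++,r--

l=3, r=6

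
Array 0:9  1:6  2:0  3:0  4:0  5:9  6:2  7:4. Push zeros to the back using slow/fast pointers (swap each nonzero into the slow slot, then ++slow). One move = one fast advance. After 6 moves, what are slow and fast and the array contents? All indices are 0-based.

slow=3, fast=6, a=[9, 6, 9, 0, 0, 0, 2, 4]

slow=0 fast=0: a[fast]=9≠0 swap→a[0]=9, slow++,fast++
slow=1 fast=1: a[fast]=6≠0 swap→a[1]=6, slow++,fast++
slow=2 fast=2: a[fast]=0, fast++
slow=2 fast=3: a[fast]=0, fast++
slow=2 fast=4: a[fast]=0, fast++
slow=2 fast=5: a[fast]=9≠0 swap→a[2]=9, slow++,fast++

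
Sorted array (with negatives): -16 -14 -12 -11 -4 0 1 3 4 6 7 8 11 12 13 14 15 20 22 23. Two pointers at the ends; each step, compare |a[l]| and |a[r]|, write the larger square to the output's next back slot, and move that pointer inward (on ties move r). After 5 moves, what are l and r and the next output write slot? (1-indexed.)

l=1 r=20: |-16|<=|23| out[20]=529, r--
l=1 r=19: |-16|<=|22| out[19]=484, r--
l=1 r=18: |-16|<=|20| out[18]=400, r--
l=1 r=17: |-16|>|15| out[17]=256, l++
l=2 r=17: |-14|<=|15| out[16]=225, r--

l=2, r=16, next write slot=15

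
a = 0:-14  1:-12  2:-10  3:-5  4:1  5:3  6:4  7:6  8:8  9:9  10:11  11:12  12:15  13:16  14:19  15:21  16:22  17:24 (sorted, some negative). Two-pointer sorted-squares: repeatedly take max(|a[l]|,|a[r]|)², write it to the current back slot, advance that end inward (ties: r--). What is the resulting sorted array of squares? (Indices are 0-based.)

l=0 r=17: |-14|<=|24| out[17]=576, r--
l=0 r=16: |-14|<=|22| out[16]=484, r--
l=0 r=15: |-14|<=|21| out[15]=441, r--
l=0 r=14: |-14|<=|19| out[14]=361, r--
l=0 r=13: |-14|<=|16| out[13]=256, r--
l=0 r=12: |-14|<=|15| out[12]=225, r--
l=0 r=11: |-14|>|12| out[11]=196, l++
l=1 r=11: |-12|<=|12| out[10]=144, r--
l=1 r=10: |-12|>|11| out[9]=144, l++
l=2 r=10: |-10|<=|11| out[8]=121, r--
l=2 r=9: |-10|>|9| out[7]=100, l++
l=3 r=9: |-5|<=|9| out[6]=81, r--
l=3 r=8: |-5|<=|8| out[5]=64, r--
l=3 r=7: |-5|<=|6| out[4]=36, r--
l=3 r=6: |-5|>|4| out[3]=25, l++
l=4 r=6: |1|<=|4| out[2]=16, r--
l=4 r=5: |1|<=|3| out[1]=9, r--
l=4 r=4: |1|<=|1| out[0]=1, r--

[1, 9, 16, 25, 36, 64, 81, 100, 121, 144, 144, 196, 225, 256, 361, 441, 484, 576]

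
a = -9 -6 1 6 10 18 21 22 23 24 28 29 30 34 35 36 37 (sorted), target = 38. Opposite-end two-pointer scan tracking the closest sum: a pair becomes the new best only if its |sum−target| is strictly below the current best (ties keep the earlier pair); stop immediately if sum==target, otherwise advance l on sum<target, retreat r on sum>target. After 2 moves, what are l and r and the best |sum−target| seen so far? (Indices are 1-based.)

l=1 r=17: -9+37=28 d=10 *, l++
l=2 r=17: -6+37=31 d=7 *, l++

l=3, r=17, best |Δ|=7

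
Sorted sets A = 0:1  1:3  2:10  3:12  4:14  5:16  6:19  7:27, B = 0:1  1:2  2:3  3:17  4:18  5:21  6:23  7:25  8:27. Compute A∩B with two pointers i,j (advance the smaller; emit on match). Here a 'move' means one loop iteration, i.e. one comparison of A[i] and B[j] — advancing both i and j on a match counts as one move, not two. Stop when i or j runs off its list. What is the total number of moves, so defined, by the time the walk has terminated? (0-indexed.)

i=0 j=0: 1==1 emit, i++,j++
i=1 j=1: 3>2, j++
i=1 j=2: 3==3 emit, i++,j++
i=2 j=3: 10<17, i++
i=3 j=3: 12<17, i++
i=4 j=3: 14<17, i++
i=5 j=3: 16<17, i++
i=6 j=3: 19>17, j++
i=6 j=4: 19>18, j++
i=6 j=5: 19<21, i++
i=7 j=5: 27>21, j++
i=7 j=6: 27>23, j++
i=7 j=7: 27>25, j++
i=7 j=8: 27==27 emit, i++,j++

14 moves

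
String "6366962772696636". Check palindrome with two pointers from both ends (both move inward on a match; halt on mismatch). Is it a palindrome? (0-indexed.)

l=0 r=15: '6'=='6', l++,r--
l=1 r=14: '3'=='3', l++,r--
l=2 r=13: '6'=='6', l++,r--
l=3 r=12: '6'=='6', l++,r--
l=4 r=11: '9'=='9', l++,r--
l=5 r=10: '6'=='6', l++,r--
l=6 r=9: '2'=='2', l++,r--
l=7 r=8: '7'=='7', l++,r--

palindrome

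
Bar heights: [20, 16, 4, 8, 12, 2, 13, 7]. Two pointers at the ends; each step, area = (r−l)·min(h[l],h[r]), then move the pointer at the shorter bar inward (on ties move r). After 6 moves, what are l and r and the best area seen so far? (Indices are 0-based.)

l=0 r=7: min(20,7)*7=49 best=49 *, r--
l=0 r=6: min(20,13)*6=78 best=78 *, r--
l=0 r=5: min(20,2)*5=10 best=78, r--
l=0 r=4: min(20,12)*4=48 best=78, r--
l=0 r=3: min(20,8)*3=24 best=78, r--
l=0 r=2: min(20,4)*2=8 best=78, r--

l=0, r=1, best area=78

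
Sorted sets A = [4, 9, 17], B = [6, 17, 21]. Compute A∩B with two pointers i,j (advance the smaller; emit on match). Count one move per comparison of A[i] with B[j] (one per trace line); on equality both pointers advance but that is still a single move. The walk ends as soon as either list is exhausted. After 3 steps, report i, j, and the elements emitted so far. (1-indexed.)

i=1 j=1: 4<6, i++
i=2 j=1: 9>6, j++
i=2 j=2: 9<17, i++

i=3, j=2, emitted=[]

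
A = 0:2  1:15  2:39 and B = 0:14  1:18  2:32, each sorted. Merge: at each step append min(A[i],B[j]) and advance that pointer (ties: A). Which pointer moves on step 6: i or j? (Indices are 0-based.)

i=0 j=0: A[i]=2<=B[j]=14 take 2, i++
i=1 j=0: A[i]=15>B[j]=14 take 14, j++
i=1 j=1: A[i]=15<=B[j]=18 take 15, i++
i=2 j=1: A[i]=39>B[j]=18 take 18, j++
i=2 j=2: A[i]=39>B[j]=32 take 32, j++
i=2 j=3: B done, take A[i]=39, i++

i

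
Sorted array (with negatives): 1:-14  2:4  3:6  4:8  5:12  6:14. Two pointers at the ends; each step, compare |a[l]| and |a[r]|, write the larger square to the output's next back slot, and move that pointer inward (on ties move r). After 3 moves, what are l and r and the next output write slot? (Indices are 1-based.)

l=2, r=4, next write slot=3

l=1 r=6: |-14|<=|14| out[6]=196, r--
l=1 r=5: |-14|>|12| out[5]=196, l++
l=2 r=5: |4|<=|12| out[4]=144, r--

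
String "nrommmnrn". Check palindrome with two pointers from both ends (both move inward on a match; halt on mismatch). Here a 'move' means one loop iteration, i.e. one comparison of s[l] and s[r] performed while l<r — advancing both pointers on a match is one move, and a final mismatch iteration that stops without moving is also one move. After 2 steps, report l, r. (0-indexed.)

l=2, r=6

[0,8] 'n'=='n' → l++,r--
[1,7] 'r'=='r' → l++,r--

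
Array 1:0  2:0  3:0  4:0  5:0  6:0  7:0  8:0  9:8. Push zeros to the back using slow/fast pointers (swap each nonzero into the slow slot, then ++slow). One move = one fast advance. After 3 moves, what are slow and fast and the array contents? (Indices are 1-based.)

slow=1 fast=1: a[fast]=0, fast++
slow=1 fast=2: a[fast]=0, fast++
slow=1 fast=3: a[fast]=0, fast++

slow=1, fast=4, a=[0, 0, 0, 0, 0, 0, 0, 0, 8]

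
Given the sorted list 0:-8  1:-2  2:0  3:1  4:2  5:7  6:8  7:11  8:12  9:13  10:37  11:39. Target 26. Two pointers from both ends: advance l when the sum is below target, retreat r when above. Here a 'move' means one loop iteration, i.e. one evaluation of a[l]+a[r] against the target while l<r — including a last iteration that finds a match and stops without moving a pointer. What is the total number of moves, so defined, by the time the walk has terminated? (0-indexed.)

[0,11] -8+39=31 >26 → r--
[0,10] -8+37=29 >26 → r--
[0,9] -8+13=5 <26 → l++
[1,9] -2+13=11 <26 → l++
[2,9] 0+13=13 <26 → l++
[3,9] 1+13=14 <26 → l++
[4,9] 2+13=15 <26 → l++
[5,9] 7+13=20 <26 → l++
[6,9] 8+13=21 <26 → l++
[7,9] 11+13=24 <26 → l++
[8,9] 12+13=25 <26 → l++

11 moves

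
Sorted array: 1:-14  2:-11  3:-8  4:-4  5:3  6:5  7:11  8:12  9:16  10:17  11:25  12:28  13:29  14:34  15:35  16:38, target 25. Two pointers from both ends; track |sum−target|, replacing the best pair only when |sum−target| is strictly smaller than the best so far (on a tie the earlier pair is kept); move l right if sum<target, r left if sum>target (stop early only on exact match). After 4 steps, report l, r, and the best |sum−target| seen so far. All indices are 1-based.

l=1 r=16: -14+38=24 d=1 *, l++
l=2 r=16: -11+38=27 d=2, r--
l=2 r=15: -11+35=24 d=1, l++
l=3 r=15: -8+35=27 d=2, r--

l=3, r=14, best |Δ|=1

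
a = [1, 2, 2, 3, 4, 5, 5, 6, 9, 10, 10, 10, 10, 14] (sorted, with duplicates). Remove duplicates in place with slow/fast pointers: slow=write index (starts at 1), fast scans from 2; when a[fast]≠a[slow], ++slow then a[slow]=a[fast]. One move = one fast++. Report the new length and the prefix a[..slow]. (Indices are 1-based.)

length 9; prefix = [1, 2, 3, 4, 5, 6, 9, 10, 14]

(s=1,f=2) a[fast]=2≠a[slow]=1 write a[2]=2 → slow++,fast++
(s=2,f=3) a[fast]=2=a[slow] dup → fast++
(s=2,f=4) a[fast]=3≠a[slow]=2 write a[3]=3 → slow++,fast++
(s=3,f=5) a[fast]=4≠a[slow]=3 write a[4]=4 → slow++,fast++
(s=4,f=6) a[fast]=5≠a[slow]=4 write a[5]=5 → slow++,fast++
(s=5,f=7) a[fast]=5=a[slow] dup → fast++
(s=5,f=8) a[fast]=6≠a[slow]=5 write a[6]=6 → slow++,fast++
(s=6,f=9) a[fast]=9≠a[slow]=6 write a[7]=9 → slow++,fast++
(s=7,f=10) a[fast]=10≠a[slow]=9 write a[8]=10 → slow++,fast++
(s=8,f=11) a[fast]=10=a[slow] dup → fast++
(s=8,f=12) a[fast]=10=a[slow] dup → fast++
(s=8,f=13) a[fast]=10=a[slow] dup → fast++
(s=8,f=14) a[fast]=14≠a[slow]=10 write a[9]=14 → slow++,fast++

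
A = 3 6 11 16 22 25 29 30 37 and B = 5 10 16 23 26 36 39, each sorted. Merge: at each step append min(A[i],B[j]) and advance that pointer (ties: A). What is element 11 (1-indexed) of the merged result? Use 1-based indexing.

i=1 j=1: A[i]=3<=B[j]=5 take 3, i++
i=2 j=1: A[i]=6>B[j]=5 take 5, j++
i=2 j=2: A[i]=6<=B[j]=10 take 6, i++
i=3 j=2: A[i]=11>B[j]=10 take 10, j++
i=3 j=3: A[i]=11<=B[j]=16 take 11, i++
i=4 j=3: A[i]=16<=B[j]=16 take 16, i++
i=5 j=3: A[i]=22>B[j]=16 take 16, j++
i=5 j=4: A[i]=22<=B[j]=23 take 22, i++
i=6 j=4: A[i]=25>B[j]=23 take 23, j++
i=6 j=5: A[i]=25<=B[j]=26 take 25, i++
i=7 j=5: A[i]=29>B[j]=26 take 26, j++
i=7 j=6: A[i]=29<=B[j]=36 take 29, i++
i=8 j=6: A[i]=30<=B[j]=36 take 30, i++
i=9 j=6: A[i]=37>B[j]=36 take 36, j++
i=9 j=7: A[i]=37<=B[j]=39 take 37, i++
i=10 j=7: A done, take B[j]=39, j++

merged[11] = 26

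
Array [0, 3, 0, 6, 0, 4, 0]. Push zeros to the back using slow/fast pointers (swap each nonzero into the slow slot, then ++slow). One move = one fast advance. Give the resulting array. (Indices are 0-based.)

slow=0 fast=0: a[fast]=0, fast++
slow=0 fast=1: a[fast]=3≠0 swap→a[0]=3, slow++,fast++
slow=1 fast=2: a[fast]=0, fast++
slow=1 fast=3: a[fast]=6≠0 swap→a[1]=6, slow++,fast++
slow=2 fast=4: a[fast]=0, fast++
slow=2 fast=5: a[fast]=4≠0 swap→a[2]=4, slow++,fast++
slow=3 fast=6: a[fast]=0, fast++

[3, 6, 4, 0, 0, 0, 0]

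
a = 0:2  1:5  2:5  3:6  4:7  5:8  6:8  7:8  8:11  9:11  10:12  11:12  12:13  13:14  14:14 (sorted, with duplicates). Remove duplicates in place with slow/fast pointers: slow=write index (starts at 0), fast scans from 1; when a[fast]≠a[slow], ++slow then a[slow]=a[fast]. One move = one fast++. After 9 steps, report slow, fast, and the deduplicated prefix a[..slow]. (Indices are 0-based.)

(s=0,f=1) a[fast]=5≠a[slow]=2 write a[1]=5 → slow++,fast++
(s=1,f=2) a[fast]=5=a[slow] dup → fast++
(s=1,f=3) a[fast]=6≠a[slow]=5 write a[2]=6 → slow++,fast++
(s=2,f=4) a[fast]=7≠a[slow]=6 write a[3]=7 → slow++,fast++
(s=3,f=5) a[fast]=8≠a[slow]=7 write a[4]=8 → slow++,fast++
(s=4,f=6) a[fast]=8=a[slow] dup → fast++
(s=4,f=7) a[fast]=8=a[slow] dup → fast++
(s=4,f=8) a[fast]=11≠a[slow]=8 write a[5]=11 → slow++,fast++
(s=5,f=9) a[fast]=11=a[slow] dup → fast++

slow=5, fast=10, prefix=[2, 5, 6, 7, 8, 11]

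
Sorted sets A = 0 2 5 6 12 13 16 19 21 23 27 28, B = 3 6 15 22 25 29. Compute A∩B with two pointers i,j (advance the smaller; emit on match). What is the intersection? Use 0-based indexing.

[i=0,j=0] 0<3 → i++
[i=1,j=0] 2<3 → i++
[i=2,j=0] 5>3 → j++
[i=2,j=1] 5<6 → i++
[i=3,j=1] 6==6 emit → i++,j++
[i=4,j=2] 12<15 → i++
[i=5,j=2] 13<15 → i++
[i=6,j=2] 16>15 → j++
[i=6,j=3] 16<22 → i++
[i=7,j=3] 19<22 → i++
[i=8,j=3] 21<22 → i++
[i=9,j=3] 23>22 → j++
[i=9,j=4] 23<25 → i++
[i=10,j=4] 27>25 → j++
[i=10,j=5] 27<29 → i++
[i=11,j=5] 28<29 → i++

intersection = [6]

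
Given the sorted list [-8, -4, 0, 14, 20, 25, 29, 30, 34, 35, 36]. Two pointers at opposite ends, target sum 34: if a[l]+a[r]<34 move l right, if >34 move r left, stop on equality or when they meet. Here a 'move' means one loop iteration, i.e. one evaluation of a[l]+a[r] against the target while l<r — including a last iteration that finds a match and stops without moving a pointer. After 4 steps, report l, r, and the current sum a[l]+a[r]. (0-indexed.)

[0,10] -8+36=28 <34 → l++
[1,10] -4+36=32 <34 → l++
[2,10] 0+36=36 >34 → r--
[2,9] 0+35=35 >34 → r--

l=2, r=8, sum=34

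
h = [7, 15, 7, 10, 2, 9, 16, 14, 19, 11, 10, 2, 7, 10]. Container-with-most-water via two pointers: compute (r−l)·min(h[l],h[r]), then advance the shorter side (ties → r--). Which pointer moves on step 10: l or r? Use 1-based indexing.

l=1 r=14: min(7,10)*13=91 best=91 *, l++
l=2 r=14: min(15,10)*12=120 best=120 *, r--
l=2 r=13: min(15,7)*11=77 best=120, r--
l=2 r=12: min(15,2)*10=20 best=120, r--
l=2 r=11: min(15,10)*9=90 best=120, r--
l=2 r=10: min(15,11)*8=88 best=120, r--
l=2 r=9: min(15,19)*7=105 best=120, l++
l=3 r=9: min(7,19)*6=42 best=120, l++
l=4 r=9: min(10,19)*5=50 best=120, l++
l=5 r=9: min(2,19)*4=8 best=120, l++

l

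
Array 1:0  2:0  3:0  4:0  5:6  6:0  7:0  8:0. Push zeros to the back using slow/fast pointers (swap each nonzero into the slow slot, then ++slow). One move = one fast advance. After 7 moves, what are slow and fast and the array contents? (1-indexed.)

slow=2, fast=8, a=[6, 0, 0, 0, 0, 0, 0, 0]

slow=1 fast=1: a[fast]=0, fast++
slow=1 fast=2: a[fast]=0, fast++
slow=1 fast=3: a[fast]=0, fast++
slow=1 fast=4: a[fast]=0, fast++
slow=1 fast=5: a[fast]=6≠0 swap→a[1]=6, slow++,fast++
slow=2 fast=6: a[fast]=0, fast++
slow=2 fast=7: a[fast]=0, fast++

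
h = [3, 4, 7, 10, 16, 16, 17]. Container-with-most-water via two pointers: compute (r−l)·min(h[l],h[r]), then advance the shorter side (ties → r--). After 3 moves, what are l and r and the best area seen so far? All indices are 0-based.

l=0 r=6: min(3,17)*6=18 best=18 *, l++
l=1 r=6: min(4,17)*5=20 best=20 *, l++
l=2 r=6: min(7,17)*4=28 best=28 *, l++

l=3, r=6, best area=28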